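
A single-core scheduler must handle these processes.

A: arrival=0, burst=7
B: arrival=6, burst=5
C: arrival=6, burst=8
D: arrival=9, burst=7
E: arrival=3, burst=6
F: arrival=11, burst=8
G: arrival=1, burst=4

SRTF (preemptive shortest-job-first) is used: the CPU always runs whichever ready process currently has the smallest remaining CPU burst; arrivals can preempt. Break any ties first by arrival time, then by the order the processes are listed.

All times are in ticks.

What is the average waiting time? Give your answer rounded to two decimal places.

Timeline: | A 0-1 | G 1-5 | A 5-11 | B 11-16 | E 16-22 | D 22-29 | C 29-37 | F 37-45 |
Completion: A=11  B=16  C=37  D=29  E=22  F=45  G=5
Turnaround (C−A): A=11  B=10  C=31  D=20  E=19  F=34  G=4
Waiting times: A=4, B=5, C=23, D=13, E=13, F=26, G=0
Average waiting = (4+5+23+13+13+26+0) / 7 = 84/7 = 12.00

12.00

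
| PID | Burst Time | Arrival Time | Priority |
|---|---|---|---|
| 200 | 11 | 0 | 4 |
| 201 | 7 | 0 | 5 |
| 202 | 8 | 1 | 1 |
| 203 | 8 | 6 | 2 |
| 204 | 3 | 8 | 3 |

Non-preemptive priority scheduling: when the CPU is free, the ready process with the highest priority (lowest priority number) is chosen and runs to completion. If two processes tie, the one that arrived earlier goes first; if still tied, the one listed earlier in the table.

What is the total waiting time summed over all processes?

72

Timeline: | 200 0-11 | 202 11-19 | 203 19-27 | 204 27-30 | 201 30-37 |
Completion: 200=11  201=37  202=19  203=27  204=30
Waiting = turnaround − burst: 200=0, 201=30, 202=10, 203=13, 204=19
Total waiting = 0 + 30 + 10 + 13 + 19 = 72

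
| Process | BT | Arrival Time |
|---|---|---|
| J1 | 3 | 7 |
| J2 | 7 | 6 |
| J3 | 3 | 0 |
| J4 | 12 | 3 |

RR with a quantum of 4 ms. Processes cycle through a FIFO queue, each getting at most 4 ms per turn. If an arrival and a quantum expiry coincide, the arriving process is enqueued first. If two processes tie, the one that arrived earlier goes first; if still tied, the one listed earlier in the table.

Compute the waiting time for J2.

8

Schedule: | J3 0-3 | J4 3-7 | J2 7-11 | J1 11-14 | J4 14-18 | J2 18-21 | J4 21-25 |
Completion: J1=14  J2=21  J3=3  J4=25
Turnaround (C−A): J1=7  J2=15  J3=3  J4=22
Waiting(J2) = turnaround − burst = 15 − 7 = 8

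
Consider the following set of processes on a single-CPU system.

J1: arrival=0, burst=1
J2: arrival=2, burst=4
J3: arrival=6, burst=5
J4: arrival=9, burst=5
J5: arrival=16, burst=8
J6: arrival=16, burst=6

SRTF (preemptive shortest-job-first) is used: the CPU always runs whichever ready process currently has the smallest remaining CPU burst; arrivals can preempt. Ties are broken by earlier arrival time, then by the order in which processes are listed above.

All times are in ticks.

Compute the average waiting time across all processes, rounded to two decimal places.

1.33

Timeline: | J1 0-1 | idle 1-2 | J2 2-6 | J3 6-11 | J4 11-16 | J6 16-22 | J5 22-30 |
Completion: J1=1  J2=6  J3=11  J4=16  J5=30  J6=22
Turnaround (C−A): J1=1  J2=4  J3=5  J4=7  J5=14  J6=6
Waiting times: J1=0, J2=0, J3=0, J4=2, J5=6, J6=0
Average waiting = (0+0+0+2+6+0) / 6 = 8/6 = 1.33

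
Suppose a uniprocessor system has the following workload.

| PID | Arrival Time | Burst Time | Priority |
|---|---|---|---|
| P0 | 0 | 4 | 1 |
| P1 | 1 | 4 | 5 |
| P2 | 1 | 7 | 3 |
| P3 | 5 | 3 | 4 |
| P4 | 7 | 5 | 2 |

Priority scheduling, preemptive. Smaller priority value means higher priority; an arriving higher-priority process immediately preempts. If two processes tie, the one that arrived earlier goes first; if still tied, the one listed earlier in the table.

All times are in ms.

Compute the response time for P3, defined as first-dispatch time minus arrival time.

Schedule: | P0 0-4 | P2 4-7 | P4 7-12 | P2 12-16 | P3 16-19 | P1 19-23 |
Completion: P0=4  P1=23  P2=16  P3=19  P4=12
Turnaround (C−A): P0=4  P1=22  P2=15  P3=14  P4=5
Response(P3) = first start − arrival = 16 − 5 = 11

11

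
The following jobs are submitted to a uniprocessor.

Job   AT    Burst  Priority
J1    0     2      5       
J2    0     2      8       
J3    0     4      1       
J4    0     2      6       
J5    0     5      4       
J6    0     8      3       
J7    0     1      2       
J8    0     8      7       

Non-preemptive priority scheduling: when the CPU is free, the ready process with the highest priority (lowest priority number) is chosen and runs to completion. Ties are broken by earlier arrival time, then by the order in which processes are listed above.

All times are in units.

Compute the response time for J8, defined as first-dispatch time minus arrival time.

Gantt: | J3 0-4 | J7 4-5 | J6 5-13 | J5 13-18 | J1 18-20 | J4 20-22 | J8 22-30 | J2 30-32 |
Completion: J1=20  J2=32  J3=4  J4=22  J5=18  J6=13  J7=5  J8=30
Turnaround (C−A): J1=20  J2=32  J3=4  J4=22  J5=18  J6=13  J7=5  J8=30
Response(J8) = first start − arrival = 22 − 0 = 22

22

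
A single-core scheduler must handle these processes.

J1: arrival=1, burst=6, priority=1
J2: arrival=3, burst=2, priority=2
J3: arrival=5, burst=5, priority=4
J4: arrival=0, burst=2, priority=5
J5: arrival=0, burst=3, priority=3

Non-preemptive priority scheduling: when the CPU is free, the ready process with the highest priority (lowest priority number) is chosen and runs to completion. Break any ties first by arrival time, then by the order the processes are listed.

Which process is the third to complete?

Gantt: | J5 0-3 | J1 3-9 | J2 9-11 | J3 11-16 | J4 16-18 |
Completion: J1=9  J2=11  J3=16  J4=18  J5=3
Turnaround (C−A): J1=8  J2=8  J3=11  J4=18  J5=3
Finish order: J5 → J1 → J2 → J3 → J4

J2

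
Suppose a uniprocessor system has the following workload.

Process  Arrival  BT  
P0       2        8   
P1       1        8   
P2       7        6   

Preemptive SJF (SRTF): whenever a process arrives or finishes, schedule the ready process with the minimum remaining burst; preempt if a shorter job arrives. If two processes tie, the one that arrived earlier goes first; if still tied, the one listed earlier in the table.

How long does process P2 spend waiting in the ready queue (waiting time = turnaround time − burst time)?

Schedule: | idle 0-1 | P1 1-9 | P2 9-15 | P0 15-23 |
Completion: P0=23  P1=9  P2=15
Turnaround (C−A): P0=21  P1=8  P2=8
Waiting(P2) = turnaround − burst = 8 − 6 = 2

2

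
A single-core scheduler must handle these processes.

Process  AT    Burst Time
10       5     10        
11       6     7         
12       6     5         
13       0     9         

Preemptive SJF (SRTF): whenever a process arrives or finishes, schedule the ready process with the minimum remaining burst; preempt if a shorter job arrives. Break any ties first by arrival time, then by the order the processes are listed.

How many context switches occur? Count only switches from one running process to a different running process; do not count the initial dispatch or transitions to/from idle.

3

Timeline: | 13 0-9 | 12 9-14 | 11 14-21 | 10 21-31 |
Completion: 10=31  11=21  12=14  13=9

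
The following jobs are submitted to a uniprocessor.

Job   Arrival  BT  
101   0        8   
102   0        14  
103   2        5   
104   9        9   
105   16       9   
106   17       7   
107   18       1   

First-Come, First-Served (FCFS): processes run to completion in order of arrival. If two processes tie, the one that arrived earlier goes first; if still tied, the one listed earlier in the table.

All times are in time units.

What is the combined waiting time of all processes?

128

Timeline: | 101 0-8 | 102 8-22 | 103 22-27 | 104 27-36 | 105 36-45 | 106 45-52 | 107 52-53 |
Completion: 101=8  102=22  103=27  104=36  105=45  106=52  107=53
Turnaround (C−A): 101=8  102=22  103=25  104=27  105=29  106=35  107=35
Waiting = turnaround − burst: 101=0, 102=8, 103=20, 104=18, 105=20, 106=28, 107=34
Total waiting = 0 + 8 + 20 + 18 + 20 + 28 + 34 = 128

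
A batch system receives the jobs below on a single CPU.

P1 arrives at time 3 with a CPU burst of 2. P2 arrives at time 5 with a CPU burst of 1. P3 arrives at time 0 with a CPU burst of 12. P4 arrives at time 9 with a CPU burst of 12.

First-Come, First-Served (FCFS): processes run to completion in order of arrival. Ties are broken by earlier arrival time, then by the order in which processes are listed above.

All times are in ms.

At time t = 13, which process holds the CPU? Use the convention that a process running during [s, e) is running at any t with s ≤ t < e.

P1

Timeline: | P3 0-12 | P1 12-14 | P2 14-15 | P4 15-27 |
Completion: P1=14  P2=15  P3=12  P4=27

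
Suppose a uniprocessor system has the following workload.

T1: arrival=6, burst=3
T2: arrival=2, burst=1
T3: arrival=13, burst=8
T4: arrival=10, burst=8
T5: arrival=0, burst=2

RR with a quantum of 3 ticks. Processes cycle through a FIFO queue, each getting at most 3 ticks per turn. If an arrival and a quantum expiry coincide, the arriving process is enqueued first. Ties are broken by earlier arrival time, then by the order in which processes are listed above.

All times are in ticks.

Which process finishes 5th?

T3

Schedule: | T5 0-2 | T2 2-3 | idle 3-6 | T1 6-9 | idle 9-10 | T4 10-13 | T3 13-16 | T4 16-19 | T3 19-22 | T4 22-24 | T3 24-26 |
Completion: T1=9  T2=3  T3=26  T4=24  T5=2
Turnaround (C−A): T1=3  T2=1  T3=13  T4=14  T5=2
Finish order: T5 → T2 → T1 → T4 → T3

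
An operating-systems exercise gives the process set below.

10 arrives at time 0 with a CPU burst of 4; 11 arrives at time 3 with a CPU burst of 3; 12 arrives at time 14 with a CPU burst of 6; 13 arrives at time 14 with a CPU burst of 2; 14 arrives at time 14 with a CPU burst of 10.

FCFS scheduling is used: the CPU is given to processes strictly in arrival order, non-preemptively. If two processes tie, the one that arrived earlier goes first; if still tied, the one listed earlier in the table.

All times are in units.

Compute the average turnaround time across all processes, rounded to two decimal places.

Timeline: | 10 0-4 | 11 4-7 | idle 7-14 | 12 14-20 | 13 20-22 | 14 22-32 |
Completion: 10=4  11=7  12=20  13=22  14=32
Turnaround (C−A): 10=4  11=4  12=6  13=8  14=18
Turnaround times: 10=4, 11=4, 12=6, 13=8, 14=18
Average turnaround = (4+4+6+8+18) / 5 = 40/5 = 8.00

8.00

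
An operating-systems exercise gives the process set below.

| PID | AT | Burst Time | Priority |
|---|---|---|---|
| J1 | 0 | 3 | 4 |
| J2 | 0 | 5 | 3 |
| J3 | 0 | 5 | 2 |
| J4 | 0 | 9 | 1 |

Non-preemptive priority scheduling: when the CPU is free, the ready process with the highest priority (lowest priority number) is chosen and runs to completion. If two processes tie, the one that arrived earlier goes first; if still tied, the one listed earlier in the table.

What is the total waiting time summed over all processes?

42

Schedule: | J4 0-9 | J3 9-14 | J2 14-19 | J1 19-22 |
Completion: J1=22  J2=19  J3=14  J4=9
Turnaround (C−A): J1=22  J2=19  J3=14  J4=9
Waiting = turnaround − burst: J1=19, J2=14, J3=9, J4=0
Total waiting = 19 + 14 + 9 + 0 = 42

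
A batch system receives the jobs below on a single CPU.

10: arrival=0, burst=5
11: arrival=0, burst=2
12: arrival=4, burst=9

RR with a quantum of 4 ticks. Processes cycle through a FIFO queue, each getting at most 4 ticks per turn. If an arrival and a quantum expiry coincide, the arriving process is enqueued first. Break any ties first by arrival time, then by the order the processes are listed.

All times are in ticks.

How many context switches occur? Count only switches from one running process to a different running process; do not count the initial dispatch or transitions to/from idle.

4

Timeline: | 10 0-4 | 11 4-6 | 12 6-10 | 10 10-11 | 12 11-16 |
Completion: 10=11  11=6  12=16
Turnaround (C−A): 10=11  11=6  12=12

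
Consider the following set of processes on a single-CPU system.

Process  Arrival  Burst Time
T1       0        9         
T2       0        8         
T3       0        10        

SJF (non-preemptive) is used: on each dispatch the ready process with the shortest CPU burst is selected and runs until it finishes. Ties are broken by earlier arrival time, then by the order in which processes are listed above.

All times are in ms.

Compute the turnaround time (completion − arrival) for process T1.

17

Timeline: | T2 0-8 | T1 8-17 | T3 17-27 |
Completion: T1=17  T2=8  T3=27
Turnaround (C−A): T1=17  T2=8  T3=27
Turnaround(T1) = completion − arrival = 17 − 0 = 17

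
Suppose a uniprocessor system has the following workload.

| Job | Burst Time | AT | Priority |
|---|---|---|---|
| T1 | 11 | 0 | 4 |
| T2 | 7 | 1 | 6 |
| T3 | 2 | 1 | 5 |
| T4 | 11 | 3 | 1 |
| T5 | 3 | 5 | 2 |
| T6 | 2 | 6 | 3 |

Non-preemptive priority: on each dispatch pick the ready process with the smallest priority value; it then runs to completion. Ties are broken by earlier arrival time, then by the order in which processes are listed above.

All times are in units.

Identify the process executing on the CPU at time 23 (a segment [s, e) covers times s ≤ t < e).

T5

Schedule: | T1 0-11 | T4 11-22 | T5 22-25 | T6 25-27 | T3 27-29 | T2 29-36 |
Completion: T1=11  T2=36  T3=29  T4=22  T5=25  T6=27
Turnaround (C−A): T1=11  T2=35  T3=28  T4=19  T5=20  T6=21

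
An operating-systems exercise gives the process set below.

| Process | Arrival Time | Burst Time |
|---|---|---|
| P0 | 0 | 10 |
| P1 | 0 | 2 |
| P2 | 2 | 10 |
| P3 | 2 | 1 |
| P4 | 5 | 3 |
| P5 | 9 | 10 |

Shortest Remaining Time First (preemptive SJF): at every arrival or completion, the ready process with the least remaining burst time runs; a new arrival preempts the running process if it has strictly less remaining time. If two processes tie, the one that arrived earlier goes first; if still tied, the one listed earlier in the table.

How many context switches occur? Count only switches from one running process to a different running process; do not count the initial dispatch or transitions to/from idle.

Timeline: | P1 0-2 | P3 2-3 | P0 3-5 | P4 5-8 | P0 8-16 | P2 16-26 | P5 26-36 |
Completion: P0=16  P1=2  P2=26  P3=3  P4=8  P5=36

6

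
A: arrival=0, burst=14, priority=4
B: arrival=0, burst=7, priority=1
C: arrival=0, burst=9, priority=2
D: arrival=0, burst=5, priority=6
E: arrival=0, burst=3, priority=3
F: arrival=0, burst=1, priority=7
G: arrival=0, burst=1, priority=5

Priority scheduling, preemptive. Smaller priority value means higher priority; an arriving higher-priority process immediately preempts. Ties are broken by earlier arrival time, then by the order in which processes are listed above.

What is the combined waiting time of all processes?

148

Schedule: | B 0-7 | C 7-16 | E 16-19 | A 19-33 | G 33-34 | D 34-39 | F 39-40 |
Completion: A=33  B=7  C=16  D=39  E=19  F=40  G=34
Waiting = turnaround − burst: A=19, B=0, C=7, D=34, E=16, F=39, G=33
Total waiting = 19 + 0 + 7 + 34 + 16 + 39 + 33 = 148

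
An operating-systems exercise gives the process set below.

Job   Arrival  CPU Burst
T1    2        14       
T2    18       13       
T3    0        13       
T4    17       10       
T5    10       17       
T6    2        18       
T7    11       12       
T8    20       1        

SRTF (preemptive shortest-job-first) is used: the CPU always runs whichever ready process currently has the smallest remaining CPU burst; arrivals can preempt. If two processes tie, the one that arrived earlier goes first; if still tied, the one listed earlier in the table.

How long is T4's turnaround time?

Schedule: | T3 0-13 | T7 13-20 | T8 20-21 | T7 21-26 | T4 26-36 | T2 36-49 | T1 49-63 | T5 63-80 | T6 80-98 |
Completion: T1=63  T2=49  T3=13  T4=36  T5=80  T6=98  T7=26  T8=21
Turnaround (C−A): T1=61  T2=31  T3=13  T4=19  T5=70  T6=96  T7=15  T8=1
Turnaround(T4) = completion − arrival = 36 − 17 = 19

19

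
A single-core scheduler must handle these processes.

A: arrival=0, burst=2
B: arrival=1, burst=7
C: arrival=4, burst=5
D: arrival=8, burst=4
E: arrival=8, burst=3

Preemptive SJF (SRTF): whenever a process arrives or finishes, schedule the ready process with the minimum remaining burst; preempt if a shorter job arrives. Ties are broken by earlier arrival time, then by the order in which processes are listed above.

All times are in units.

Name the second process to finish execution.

Gantt: | A 0-2 | B 2-9 | E 9-12 | D 12-16 | C 16-21 |
Completion: A=2  B=9  C=21  D=16  E=12
Turnaround (C−A): A=2  B=8  C=17  D=8  E=4
Finish order: A → B → E → D → C

B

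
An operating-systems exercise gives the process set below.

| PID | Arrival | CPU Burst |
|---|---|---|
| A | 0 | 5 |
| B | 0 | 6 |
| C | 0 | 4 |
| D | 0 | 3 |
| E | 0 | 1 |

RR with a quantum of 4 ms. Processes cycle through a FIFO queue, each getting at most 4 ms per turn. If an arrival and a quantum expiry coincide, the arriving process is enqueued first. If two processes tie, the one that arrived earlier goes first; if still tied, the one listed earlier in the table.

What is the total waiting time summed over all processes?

Timeline: | A 0-4 | B 4-8 | C 8-12 | D 12-15 | E 15-16 | A 16-17 | B 17-19 |
Completion: A=17  B=19  C=12  D=15  E=16
Turnaround (C−A): A=17  B=19  C=12  D=15  E=16
Waiting = turnaround − burst: A=12, B=13, C=8, D=12, E=15
Total waiting = 12 + 13 + 8 + 12 + 15 = 60

60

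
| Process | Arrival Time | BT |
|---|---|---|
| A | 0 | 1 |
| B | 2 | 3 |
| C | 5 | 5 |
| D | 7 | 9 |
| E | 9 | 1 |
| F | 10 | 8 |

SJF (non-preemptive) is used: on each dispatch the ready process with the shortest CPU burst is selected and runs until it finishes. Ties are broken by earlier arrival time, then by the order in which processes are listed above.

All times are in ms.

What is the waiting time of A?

Timeline: | A 0-1 | idle 1-2 | B 2-5 | C 5-10 | E 10-11 | F 11-19 | D 19-28 |
Completion: A=1  B=5  C=10  D=28  E=11  F=19
Turnaround (C−A): A=1  B=3  C=5  D=21  E=2  F=9
Waiting(A) = turnaround − burst = 1 − 1 = 0

0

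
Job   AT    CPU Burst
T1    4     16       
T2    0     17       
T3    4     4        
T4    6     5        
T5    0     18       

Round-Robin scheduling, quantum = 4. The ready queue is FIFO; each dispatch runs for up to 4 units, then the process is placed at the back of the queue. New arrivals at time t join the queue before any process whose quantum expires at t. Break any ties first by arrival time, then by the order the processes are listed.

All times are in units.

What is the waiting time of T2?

41

Schedule: | T2 0-4 | T5 4-8 | T1 8-12 | T3 12-16 | T2 16-20 | T4 20-24 | T5 24-28 | T1 28-32 | T2 32-36 | T4 36-37 | T5 37-41 | T1 41-45 | T2 45-49 | T5 49-53 | T1 53-57 | T2 57-58 | T5 58-60 |
Completion: T1=57  T2=58  T3=16  T4=37  T5=60
Turnaround (C−A): T1=53  T2=58  T3=12  T4=31  T5=60
Waiting(T2) = turnaround − burst = 58 − 17 = 41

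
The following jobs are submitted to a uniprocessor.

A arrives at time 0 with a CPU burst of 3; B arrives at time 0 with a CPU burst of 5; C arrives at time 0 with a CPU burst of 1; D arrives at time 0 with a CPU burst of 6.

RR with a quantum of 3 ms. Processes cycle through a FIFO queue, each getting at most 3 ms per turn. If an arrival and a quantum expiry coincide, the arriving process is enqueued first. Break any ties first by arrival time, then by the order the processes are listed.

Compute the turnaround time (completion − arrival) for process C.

7

Gantt: | A 0-3 | B 3-6 | C 6-7 | D 7-10 | B 10-12 | D 12-15 |
Completion: A=3  B=12  C=7  D=15
Turnaround (C−A): A=3  B=12  C=7  D=15
Turnaround(C) = completion − arrival = 7 − 0 = 7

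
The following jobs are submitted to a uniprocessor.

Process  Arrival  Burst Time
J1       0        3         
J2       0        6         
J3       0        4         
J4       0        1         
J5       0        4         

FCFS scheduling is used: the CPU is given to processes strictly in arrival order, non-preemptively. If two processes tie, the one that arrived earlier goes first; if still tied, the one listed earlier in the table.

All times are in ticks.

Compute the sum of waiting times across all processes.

39

Schedule: | J1 0-3 | J2 3-9 | J3 9-13 | J4 13-14 | J5 14-18 |
Completion: J1=3  J2=9  J3=13  J4=14  J5=18
Turnaround (C−A): J1=3  J2=9  J3=13  J4=14  J5=18
Waiting = turnaround − burst: J1=0, J2=3, J3=9, J4=13, J5=14
Total waiting = 0 + 3 + 9 + 13 + 14 = 39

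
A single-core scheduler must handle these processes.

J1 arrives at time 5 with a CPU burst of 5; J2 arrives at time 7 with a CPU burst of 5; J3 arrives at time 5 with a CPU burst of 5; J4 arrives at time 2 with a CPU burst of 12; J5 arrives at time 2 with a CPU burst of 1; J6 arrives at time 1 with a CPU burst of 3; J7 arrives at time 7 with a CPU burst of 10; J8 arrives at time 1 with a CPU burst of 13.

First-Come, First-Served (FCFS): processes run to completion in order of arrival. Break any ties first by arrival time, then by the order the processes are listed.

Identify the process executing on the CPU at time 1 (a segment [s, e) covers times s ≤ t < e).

J6

Schedule: | idle 0-1 | J6 1-4 | J8 4-17 | J4 17-29 | J5 29-30 | J1 30-35 | J3 35-40 | J2 40-45 | J7 45-55 |
Completion: J1=35  J2=45  J3=40  J4=29  J5=30  J6=4  J7=55  J8=17
Turnaround (C−A): J1=30  J2=38  J3=35  J4=27  J5=28  J6=3  J7=48  J8=16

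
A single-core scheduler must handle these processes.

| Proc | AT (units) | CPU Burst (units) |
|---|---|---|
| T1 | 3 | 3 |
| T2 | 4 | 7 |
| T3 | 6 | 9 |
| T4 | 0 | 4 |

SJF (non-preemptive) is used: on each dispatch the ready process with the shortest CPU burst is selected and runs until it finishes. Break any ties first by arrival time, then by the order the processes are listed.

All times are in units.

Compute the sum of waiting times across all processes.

12

Schedule: | T4 0-4 | T1 4-7 | T2 7-14 | T3 14-23 |
Completion: T1=7  T2=14  T3=23  T4=4
Turnaround (C−A): T1=4  T2=10  T3=17  T4=4
Waiting = turnaround − burst: T1=1, T2=3, T3=8, T4=0
Total waiting = 1 + 3 + 8 + 0 = 12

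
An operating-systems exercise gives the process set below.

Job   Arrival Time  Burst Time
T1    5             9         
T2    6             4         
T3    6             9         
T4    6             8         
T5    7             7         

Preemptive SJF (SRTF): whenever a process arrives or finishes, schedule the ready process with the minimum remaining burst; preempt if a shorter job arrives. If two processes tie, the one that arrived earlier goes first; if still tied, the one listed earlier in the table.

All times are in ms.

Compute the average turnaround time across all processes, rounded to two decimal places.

19.40

Gantt: | idle 0-5 | T1 5-6 | T2 6-10 | T5 10-17 | T1 17-25 | T4 25-33 | T3 33-42 |
Completion: T1=25  T2=10  T3=42  T4=33  T5=17
Turnaround (C−A): T1=20  T2=4  T3=36  T4=27  T5=10
Turnaround times: T1=20, T2=4, T3=36, T4=27, T5=10
Average turnaround = (20+4+36+27+10) / 5 = 97/5 = 19.40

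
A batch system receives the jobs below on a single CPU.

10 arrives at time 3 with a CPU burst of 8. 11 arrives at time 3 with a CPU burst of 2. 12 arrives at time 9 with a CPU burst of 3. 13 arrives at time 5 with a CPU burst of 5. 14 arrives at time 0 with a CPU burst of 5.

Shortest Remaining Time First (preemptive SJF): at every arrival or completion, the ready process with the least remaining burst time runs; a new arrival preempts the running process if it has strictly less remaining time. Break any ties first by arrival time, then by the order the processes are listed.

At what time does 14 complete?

Schedule: | 14 0-5 | 11 5-7 | 13 7-12 | 12 12-15 | 10 15-23 |
Completion: 10=23  11=7  12=15  13=12  14=5
Turnaround (C−A): 10=20  11=4  12=6  13=7  14=5

5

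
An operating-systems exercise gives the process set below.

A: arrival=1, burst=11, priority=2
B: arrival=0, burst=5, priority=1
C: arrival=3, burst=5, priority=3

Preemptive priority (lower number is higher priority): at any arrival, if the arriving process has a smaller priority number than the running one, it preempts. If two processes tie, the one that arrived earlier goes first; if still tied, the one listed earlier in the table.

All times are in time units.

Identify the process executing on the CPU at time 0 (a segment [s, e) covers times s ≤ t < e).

B

Timeline: | B 0-5 | A 5-16 | C 16-21 |
Completion: A=16  B=5  C=21
Turnaround (C−A): A=15  B=5  C=18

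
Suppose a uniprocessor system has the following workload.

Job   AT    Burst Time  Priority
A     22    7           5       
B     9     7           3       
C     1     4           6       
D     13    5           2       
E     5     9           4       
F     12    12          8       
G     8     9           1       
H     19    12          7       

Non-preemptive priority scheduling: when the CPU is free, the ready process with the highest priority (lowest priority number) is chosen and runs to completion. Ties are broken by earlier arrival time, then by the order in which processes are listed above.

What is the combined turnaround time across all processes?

178

Timeline: | idle 0-1 | C 1-5 | E 5-14 | G 14-23 | D 23-28 | B 28-35 | A 35-42 | H 42-54 | F 54-66 |
Completion: A=42  B=35  C=5  D=28  E=14  F=66  G=23  H=54
Turnaround = completion − arrival: A=20, B=26, C=4, D=15, E=9, F=54, G=15, H=35
Total turnaround = 20 + 26 + 4 + 15 + 9 + 54 + 15 + 35 = 178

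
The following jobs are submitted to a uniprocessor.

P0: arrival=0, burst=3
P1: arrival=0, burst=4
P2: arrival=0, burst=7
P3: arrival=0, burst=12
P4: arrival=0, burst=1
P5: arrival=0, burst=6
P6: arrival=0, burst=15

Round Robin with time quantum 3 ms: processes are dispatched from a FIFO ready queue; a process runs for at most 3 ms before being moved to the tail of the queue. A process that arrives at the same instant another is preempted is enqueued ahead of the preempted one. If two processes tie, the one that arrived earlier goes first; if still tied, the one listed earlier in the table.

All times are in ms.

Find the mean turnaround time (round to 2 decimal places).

26.86

Schedule: | P0 0-3 | P1 3-6 | P2 6-9 | P3 9-12 | P4 12-13 | P5 13-16 | P6 16-19 | P1 19-20 | P2 20-23 | P3 23-26 | P5 26-29 | P6 29-32 | P2 32-33 | P3 33-36 | P6 36-39 | P3 39-42 | P6 42-48 |
Completion: P0=3  P1=20  P2=33  P3=42  P4=13  P5=29  P6=48
Turnaround (C−A): P0=3  P1=20  P2=33  P3=42  P4=13  P5=29  P6=48
Turnaround times: P0=3, P1=20, P2=33, P3=42, P4=13, P5=29, P6=48
Average turnaround = (3+20+33+42+13+29+48) / 7 = 188/7 = 26.86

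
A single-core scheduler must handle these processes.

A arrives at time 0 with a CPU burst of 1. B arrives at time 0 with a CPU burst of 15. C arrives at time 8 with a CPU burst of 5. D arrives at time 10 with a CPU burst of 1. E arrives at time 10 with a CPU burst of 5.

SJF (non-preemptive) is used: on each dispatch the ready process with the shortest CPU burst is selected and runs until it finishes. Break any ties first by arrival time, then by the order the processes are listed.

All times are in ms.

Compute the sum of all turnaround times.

Timeline: | A 0-1 | B 1-16 | D 16-17 | C 17-22 | E 22-27 |
Completion: A=1  B=16  C=22  D=17  E=27
Turnaround (C−A): A=1  B=16  C=14  D=7  E=17
Turnaround = completion − arrival: A=1, B=16, C=14, D=7, E=17
Total turnaround = 1 + 16 + 14 + 7 + 17 = 55

55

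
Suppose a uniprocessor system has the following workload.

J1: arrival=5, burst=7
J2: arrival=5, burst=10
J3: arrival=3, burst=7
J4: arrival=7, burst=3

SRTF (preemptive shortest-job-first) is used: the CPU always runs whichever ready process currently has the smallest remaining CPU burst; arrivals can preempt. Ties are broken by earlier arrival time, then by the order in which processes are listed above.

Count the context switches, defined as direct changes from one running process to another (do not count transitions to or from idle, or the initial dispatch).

Gantt: | idle 0-3 | J3 3-10 | J4 10-13 | J1 13-20 | J2 20-30 |
Completion: J1=20  J2=30  J3=10  J4=13
Turnaround (C−A): J1=15  J2=25  J3=7  J4=6

3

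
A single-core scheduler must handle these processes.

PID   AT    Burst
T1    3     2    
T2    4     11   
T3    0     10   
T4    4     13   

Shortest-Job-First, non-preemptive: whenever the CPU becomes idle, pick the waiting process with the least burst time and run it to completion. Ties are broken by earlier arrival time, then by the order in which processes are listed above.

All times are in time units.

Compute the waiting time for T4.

19

Gantt: | T3 0-10 | T1 10-12 | T2 12-23 | T4 23-36 |
Completion: T1=12  T2=23  T3=10  T4=36
Waiting(T4) = turnaround − burst = 32 − 13 = 19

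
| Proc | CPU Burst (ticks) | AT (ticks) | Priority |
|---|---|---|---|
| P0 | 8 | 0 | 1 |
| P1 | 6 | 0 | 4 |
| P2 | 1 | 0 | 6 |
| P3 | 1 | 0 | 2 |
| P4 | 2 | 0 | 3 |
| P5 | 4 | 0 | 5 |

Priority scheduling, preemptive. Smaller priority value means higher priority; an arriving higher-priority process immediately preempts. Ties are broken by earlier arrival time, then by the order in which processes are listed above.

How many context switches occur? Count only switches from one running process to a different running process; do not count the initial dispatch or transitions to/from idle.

Schedule: | P0 0-8 | P3 8-9 | P4 9-11 | P1 11-17 | P5 17-21 | P2 21-22 |
Completion: P0=8  P1=17  P2=22  P3=9  P4=11  P5=21
Turnaround (C−A): P0=8  P1=17  P2=22  P3=9  P4=11  P5=21

5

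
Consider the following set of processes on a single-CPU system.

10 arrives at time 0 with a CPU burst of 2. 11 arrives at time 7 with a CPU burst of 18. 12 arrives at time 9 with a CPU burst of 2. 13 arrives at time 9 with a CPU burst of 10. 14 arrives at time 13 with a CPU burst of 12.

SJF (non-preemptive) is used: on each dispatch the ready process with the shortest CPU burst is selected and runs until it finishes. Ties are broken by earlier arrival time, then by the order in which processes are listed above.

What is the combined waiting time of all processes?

Timeline: | 10 0-2 | idle 2-7 | 11 7-25 | 12 25-27 | 13 27-37 | 14 37-49 |
Completion: 10=2  11=25  12=27  13=37  14=49
Turnaround (C−A): 10=2  11=18  12=18  13=28  14=36
Waiting = turnaround − burst: 10=0, 11=0, 12=16, 13=18, 14=24
Total waiting = 0 + 0 + 16 + 18 + 24 = 58

58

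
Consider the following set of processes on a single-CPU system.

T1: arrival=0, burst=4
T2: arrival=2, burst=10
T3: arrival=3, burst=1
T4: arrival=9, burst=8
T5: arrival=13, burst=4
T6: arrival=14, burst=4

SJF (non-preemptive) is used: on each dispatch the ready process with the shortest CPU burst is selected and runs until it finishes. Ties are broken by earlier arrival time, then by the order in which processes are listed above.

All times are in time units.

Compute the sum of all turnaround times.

56

Gantt: | T1 0-4 | T3 4-5 | T2 5-15 | T5 15-19 | T6 19-23 | T4 23-31 |
Completion: T1=4  T2=15  T3=5  T4=31  T5=19  T6=23
Turnaround = completion − arrival: T1=4, T2=13, T3=2, T4=22, T5=6, T6=9
Total turnaround = 4 + 13 + 2 + 22 + 6 + 9 = 56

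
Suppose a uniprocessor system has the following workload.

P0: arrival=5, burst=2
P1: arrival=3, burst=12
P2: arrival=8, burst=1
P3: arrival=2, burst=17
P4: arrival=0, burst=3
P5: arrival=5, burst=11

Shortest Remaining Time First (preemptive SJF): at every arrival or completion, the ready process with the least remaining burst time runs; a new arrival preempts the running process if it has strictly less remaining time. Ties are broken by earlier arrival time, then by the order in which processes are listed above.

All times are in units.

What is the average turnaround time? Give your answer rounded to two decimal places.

14.83

Schedule: | P4 0-3 | P1 3-5 | P0 5-7 | P1 7-8 | P2 8-9 | P1 9-18 | P5 18-29 | P3 29-46 |
Completion: P0=7  P1=18  P2=9  P3=46  P4=3  P5=29
Turnaround (C−A): P0=2  P1=15  P2=1  P3=44  P4=3  P5=24
Turnaround times: P0=2, P1=15, P2=1, P3=44, P4=3, P5=24
Average turnaround = (2+15+1+44+3+24) / 6 = 89/6 = 14.83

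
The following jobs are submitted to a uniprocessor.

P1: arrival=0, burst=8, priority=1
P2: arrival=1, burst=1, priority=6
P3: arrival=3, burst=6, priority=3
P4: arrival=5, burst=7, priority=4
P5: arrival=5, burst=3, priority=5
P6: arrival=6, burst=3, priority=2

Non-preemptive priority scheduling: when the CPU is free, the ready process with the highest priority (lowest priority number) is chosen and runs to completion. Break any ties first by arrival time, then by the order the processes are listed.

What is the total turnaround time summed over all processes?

95

Schedule: | P1 0-8 | P6 8-11 | P3 11-17 | P4 17-24 | P5 24-27 | P2 27-28 |
Completion: P1=8  P2=28  P3=17  P4=24  P5=27  P6=11
Turnaround (C−A): P1=8  P2=27  P3=14  P4=19  P5=22  P6=5
Turnaround = completion − arrival: P1=8, P2=27, P3=14, P4=19, P5=22, P6=5
Total turnaround = 8 + 27 + 14 + 19 + 22 + 5 = 95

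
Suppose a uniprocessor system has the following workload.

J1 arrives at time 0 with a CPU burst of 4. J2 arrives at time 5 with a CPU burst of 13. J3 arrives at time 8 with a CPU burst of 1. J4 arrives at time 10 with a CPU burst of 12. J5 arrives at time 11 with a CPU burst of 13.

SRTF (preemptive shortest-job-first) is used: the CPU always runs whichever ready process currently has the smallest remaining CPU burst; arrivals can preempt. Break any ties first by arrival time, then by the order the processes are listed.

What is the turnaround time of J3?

1

Gantt: | J1 0-4 | idle 4-5 | J2 5-8 | J3 8-9 | J2 9-19 | J4 19-31 | J5 31-44 |
Completion: J1=4  J2=19  J3=9  J4=31  J5=44
Turnaround (C−A): J1=4  J2=14  J3=1  J4=21  J5=33
Turnaround(J3) = completion − arrival = 9 − 8 = 1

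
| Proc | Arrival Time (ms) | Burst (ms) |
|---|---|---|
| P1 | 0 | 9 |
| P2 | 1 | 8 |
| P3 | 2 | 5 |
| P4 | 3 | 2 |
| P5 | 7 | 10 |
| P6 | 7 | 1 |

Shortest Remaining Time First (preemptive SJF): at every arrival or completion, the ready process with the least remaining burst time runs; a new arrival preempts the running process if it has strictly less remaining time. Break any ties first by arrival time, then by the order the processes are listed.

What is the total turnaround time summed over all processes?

Timeline: | P1 0-2 | P3 2-3 | P4 3-5 | P3 5-7 | P6 7-8 | P3 8-10 | P1 10-17 | P2 17-25 | P5 25-35 |
Completion: P1=17  P2=25  P3=10  P4=5  P5=35  P6=8
Turnaround = completion − arrival: P1=17, P2=24, P3=8, P4=2, P5=28, P6=1
Total turnaround = 17 + 24 + 8 + 2 + 28 + 1 = 80

80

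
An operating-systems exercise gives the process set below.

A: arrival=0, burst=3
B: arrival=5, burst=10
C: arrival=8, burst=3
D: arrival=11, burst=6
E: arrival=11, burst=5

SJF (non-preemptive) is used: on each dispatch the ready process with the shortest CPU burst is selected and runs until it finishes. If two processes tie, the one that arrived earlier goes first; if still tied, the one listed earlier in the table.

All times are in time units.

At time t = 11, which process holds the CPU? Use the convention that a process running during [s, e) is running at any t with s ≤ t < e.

B

Timeline: | A 0-3 | idle 3-5 | B 5-15 | C 15-18 | E 18-23 | D 23-29 |
Completion: A=3  B=15  C=18  D=29  E=23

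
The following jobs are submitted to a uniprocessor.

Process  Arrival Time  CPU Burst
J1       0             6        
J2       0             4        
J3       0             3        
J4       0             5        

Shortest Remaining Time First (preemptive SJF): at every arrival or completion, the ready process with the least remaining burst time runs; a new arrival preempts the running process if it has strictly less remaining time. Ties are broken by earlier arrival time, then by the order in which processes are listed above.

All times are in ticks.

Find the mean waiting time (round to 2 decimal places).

Timeline: | J3 0-3 | J2 3-7 | J4 7-12 | J1 12-18 |
Completion: J1=18  J2=7  J3=3  J4=12
Turnaround (C−A): J1=18  J2=7  J3=3  J4=12
Waiting times: J1=12, J2=3, J3=0, J4=7
Average waiting = (12+3+0+7) / 4 = 22/4 = 5.50

5.50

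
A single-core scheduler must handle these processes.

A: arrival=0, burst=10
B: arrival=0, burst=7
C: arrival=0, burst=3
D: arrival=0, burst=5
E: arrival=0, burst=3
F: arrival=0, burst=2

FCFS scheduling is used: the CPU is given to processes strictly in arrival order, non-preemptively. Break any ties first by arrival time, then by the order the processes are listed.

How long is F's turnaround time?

30

Timeline: | A 0-10 | B 10-17 | C 17-20 | D 20-25 | E 25-28 | F 28-30 |
Completion: A=10  B=17  C=20  D=25  E=28  F=30
Turnaround(F) = completion − arrival = 30 − 0 = 30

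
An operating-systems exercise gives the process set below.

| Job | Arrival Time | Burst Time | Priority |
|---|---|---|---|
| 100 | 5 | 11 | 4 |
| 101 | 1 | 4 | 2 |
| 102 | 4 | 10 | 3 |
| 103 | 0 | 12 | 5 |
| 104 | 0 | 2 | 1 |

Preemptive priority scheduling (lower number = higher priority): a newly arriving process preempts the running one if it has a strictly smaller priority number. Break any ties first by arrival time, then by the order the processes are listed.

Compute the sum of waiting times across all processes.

41

Timeline: | 104 0-2 | 101 2-6 | 102 6-16 | 100 16-27 | 103 27-39 |
Completion: 100=27  101=6  102=16  103=39  104=2
Waiting = turnaround − burst: 100=11, 101=1, 102=2, 103=27, 104=0
Total waiting = 11 + 1 + 2 + 27 + 0 = 41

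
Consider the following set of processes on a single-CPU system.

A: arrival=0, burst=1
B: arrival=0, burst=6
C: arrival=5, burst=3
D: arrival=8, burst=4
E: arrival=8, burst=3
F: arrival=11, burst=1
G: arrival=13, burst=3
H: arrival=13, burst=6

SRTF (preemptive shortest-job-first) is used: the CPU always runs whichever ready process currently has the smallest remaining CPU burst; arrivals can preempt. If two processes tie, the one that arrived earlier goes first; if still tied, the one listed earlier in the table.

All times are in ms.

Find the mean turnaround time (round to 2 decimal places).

6.38

Schedule: | A 0-1 | B 1-7 | C 7-10 | E 10-11 | F 11-12 | E 12-14 | G 14-17 | D 17-21 | H 21-27 |
Completion: A=1  B=7  C=10  D=21  E=14  F=12  G=17  H=27
Turnaround times: A=1, B=7, C=5, D=13, E=6, F=1, G=4, H=14
Average turnaround = (1+7+5+13+6+1+4+14) / 8 = 51/8 = 6.38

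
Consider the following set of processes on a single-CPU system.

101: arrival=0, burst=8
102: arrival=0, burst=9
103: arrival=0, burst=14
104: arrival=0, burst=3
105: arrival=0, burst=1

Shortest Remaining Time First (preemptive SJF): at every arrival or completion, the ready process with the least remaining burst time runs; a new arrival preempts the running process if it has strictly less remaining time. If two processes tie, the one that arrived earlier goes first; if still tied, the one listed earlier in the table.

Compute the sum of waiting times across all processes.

38

Schedule: | 105 0-1 | 104 1-4 | 101 4-12 | 102 12-21 | 103 21-35 |
Completion: 101=12  102=21  103=35  104=4  105=1
Waiting = turnaround − burst: 101=4, 102=12, 103=21, 104=1, 105=0
Total waiting = 4 + 12 + 21 + 1 + 0 = 38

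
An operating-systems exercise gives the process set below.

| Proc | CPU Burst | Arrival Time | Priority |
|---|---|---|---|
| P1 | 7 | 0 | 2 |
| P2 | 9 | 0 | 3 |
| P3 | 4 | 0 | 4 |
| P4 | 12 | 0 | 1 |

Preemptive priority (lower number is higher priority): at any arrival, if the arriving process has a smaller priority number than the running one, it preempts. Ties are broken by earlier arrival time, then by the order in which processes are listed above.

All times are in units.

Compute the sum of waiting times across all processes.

59

Gantt: | P4 0-12 | P1 12-19 | P2 19-28 | P3 28-32 |
Completion: P1=19  P2=28  P3=32  P4=12
Waiting = turnaround − burst: P1=12, P2=19, P3=28, P4=0
Total waiting = 12 + 19 + 28 + 0 = 59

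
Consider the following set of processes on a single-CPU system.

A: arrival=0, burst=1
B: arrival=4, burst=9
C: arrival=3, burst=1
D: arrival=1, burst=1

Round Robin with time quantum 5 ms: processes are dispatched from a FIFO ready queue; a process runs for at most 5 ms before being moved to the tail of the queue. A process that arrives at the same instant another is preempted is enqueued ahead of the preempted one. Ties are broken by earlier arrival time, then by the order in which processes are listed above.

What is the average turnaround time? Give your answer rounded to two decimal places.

3.00

Schedule: | A 0-1 | D 1-2 | idle 2-3 | C 3-4 | B 4-13 |
Completion: A=1  B=13  C=4  D=2
Turnaround times: A=1, B=9, C=1, D=1
Average turnaround = (1+9+1+1) / 4 = 12/4 = 3.00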